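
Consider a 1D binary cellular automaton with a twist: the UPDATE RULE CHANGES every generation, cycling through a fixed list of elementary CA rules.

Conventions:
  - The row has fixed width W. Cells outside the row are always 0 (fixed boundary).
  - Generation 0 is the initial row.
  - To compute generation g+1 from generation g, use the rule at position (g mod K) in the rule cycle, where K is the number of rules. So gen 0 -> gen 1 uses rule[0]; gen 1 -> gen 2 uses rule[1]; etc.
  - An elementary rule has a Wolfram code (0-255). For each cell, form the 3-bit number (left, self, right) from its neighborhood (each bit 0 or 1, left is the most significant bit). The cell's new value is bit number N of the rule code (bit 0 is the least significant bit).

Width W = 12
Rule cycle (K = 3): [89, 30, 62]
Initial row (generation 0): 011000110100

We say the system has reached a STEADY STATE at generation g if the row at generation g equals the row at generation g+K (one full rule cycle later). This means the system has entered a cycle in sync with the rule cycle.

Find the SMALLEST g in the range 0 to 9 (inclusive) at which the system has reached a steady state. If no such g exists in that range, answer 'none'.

Answer: none

Derivation:
Gen 0: 011000110100
Gen 1 (rule 89): 011110110011
Gen 2 (rule 30): 110000101110
Gen 3 (rule 62): 101001111001
Gen 4 (rule 89): 000101001100
Gen 5 (rule 30): 001101111010
Gen 6 (rule 62): 011011000111
Gen 7 (rule 89): 011011110101
Gen 8 (rule 30): 110010000101
Gen 9 (rule 62): 101111001111
Gen 10 (rule 89): 001001101001
Gen 11 (rule 30): 011111001111
Gen 12 (rule 62): 110000111000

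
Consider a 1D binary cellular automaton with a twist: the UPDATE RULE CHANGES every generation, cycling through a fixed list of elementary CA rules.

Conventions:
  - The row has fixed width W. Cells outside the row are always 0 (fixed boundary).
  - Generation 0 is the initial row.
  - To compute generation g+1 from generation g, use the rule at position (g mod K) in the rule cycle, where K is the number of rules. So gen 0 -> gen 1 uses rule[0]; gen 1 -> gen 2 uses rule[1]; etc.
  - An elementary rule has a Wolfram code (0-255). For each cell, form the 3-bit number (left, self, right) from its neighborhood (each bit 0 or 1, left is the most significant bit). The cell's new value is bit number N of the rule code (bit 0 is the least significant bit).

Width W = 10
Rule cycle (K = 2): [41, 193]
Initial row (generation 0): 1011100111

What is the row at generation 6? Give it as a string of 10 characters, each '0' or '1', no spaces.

Gen 0: 1011100111
Gen 1 (rule 41): 0110000100
Gen 2 (rule 193): 0010110001
Gen 3 (rule 41): 1001100100
Gen 4 (rule 193): 0000100001
Gen 5 (rule 41): 1110001100
Gen 6 (rule 193): 0110100101

Answer: 0110100101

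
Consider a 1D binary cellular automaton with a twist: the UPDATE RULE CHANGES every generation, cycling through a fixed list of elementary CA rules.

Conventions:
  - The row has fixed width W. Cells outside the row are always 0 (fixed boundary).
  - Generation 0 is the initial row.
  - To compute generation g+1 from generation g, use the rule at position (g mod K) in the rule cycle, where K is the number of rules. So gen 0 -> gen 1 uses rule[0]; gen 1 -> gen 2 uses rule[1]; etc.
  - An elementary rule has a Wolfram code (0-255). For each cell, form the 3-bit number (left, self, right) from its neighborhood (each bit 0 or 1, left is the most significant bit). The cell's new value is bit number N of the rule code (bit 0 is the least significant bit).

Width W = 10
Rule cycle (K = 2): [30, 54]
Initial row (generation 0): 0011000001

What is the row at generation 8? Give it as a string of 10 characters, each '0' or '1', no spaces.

Gen 0: 0011000001
Gen 1 (rule 30): 0110100011
Gen 2 (rule 54): 1001110100
Gen 3 (rule 30): 1111000110
Gen 4 (rule 54): 0000101001
Gen 5 (rule 30): 0001101111
Gen 6 (rule 54): 0010010000
Gen 7 (rule 30): 0111111000
Gen 8 (rule 54): 1000000100

Answer: 1000000100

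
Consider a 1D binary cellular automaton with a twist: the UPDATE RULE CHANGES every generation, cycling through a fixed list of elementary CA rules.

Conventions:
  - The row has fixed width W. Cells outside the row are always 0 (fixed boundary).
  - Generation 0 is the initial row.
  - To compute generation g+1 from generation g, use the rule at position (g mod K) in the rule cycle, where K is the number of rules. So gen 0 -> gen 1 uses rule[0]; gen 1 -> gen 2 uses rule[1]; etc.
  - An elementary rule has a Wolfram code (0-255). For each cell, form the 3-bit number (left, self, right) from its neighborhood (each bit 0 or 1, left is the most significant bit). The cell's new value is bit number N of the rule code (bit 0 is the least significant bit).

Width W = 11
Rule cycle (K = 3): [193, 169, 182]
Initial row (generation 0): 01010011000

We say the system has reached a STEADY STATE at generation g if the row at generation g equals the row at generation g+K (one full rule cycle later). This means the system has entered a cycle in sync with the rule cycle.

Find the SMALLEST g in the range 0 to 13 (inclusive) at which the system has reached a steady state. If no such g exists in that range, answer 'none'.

Gen 0: 01010011000
Gen 1 (rule 193): 00000001011
Gen 2 (rule 169): 11111100110
Gen 3 (rule 182): 01111011001
Gen 4 (rule 193): 00111001000
Gen 5 (rule 169): 10110000011
Gen 6 (rule 182): 11001000100
Gen 7 (rule 193): 01000010001
Gen 8 (rule 169): 00011000100
Gen 9 (rule 182): 00100101110
Gen 10 (rule 193): 10000000110
Gen 11 (rule 169): 00111110100
Gen 12 (rule 182): 01011101110
Gen 13 (rule 193): 00001100110
Gen 14 (rule 169): 11101000100
Gen 15 (rule 182): 01011101110
Gen 16 (rule 193): 00001100110

Answer: 12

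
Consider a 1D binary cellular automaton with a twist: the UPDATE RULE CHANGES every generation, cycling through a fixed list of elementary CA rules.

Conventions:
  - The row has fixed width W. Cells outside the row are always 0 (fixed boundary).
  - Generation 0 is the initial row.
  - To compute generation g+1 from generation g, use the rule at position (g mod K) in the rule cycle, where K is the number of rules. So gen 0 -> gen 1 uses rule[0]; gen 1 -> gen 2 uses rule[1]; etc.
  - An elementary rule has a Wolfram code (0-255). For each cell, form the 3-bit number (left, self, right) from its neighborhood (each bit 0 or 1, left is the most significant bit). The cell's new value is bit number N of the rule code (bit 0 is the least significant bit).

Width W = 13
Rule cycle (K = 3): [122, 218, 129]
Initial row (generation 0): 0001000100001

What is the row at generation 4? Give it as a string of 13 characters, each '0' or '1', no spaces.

Answer: 0011000110000

Derivation:
Gen 0: 0001000100001
Gen 1 (rule 122): 0010101010010
Gen 2 (rule 218): 0100000001101
Gen 3 (rule 129): 0001111100000
Gen 4 (rule 122): 0011000110000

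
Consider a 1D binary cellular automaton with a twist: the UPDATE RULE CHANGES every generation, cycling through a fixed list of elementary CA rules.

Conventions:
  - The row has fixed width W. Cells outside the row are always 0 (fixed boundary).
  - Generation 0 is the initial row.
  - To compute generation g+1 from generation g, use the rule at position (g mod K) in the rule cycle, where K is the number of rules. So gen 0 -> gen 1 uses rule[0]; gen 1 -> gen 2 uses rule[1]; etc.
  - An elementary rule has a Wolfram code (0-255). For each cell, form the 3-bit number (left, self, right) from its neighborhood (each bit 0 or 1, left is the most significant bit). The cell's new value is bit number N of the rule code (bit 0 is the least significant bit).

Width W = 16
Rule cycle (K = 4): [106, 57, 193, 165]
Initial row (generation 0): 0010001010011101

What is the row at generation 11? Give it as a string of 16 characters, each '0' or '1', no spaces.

Answer: 0010010000000101

Derivation:
Gen 0: 0010001010011101
Gen 1 (rule 106): 0100010100110110
Gen 2 (rule 57): 0011001010101101
Gen 3 (rule 193): 1001000000000100
Gen 4 (rule 165): 1001011111110101
Gen 5 (rule 106): 0010110000011010
Gen 6 (rule 57): 1001101111010101
Gen 7 (rule 193): 0000100111000000
Gen 8 (rule 165): 1110100010011111
Gen 9 (rule 106): 1011000100110001
Gen 10 (rule 57): 0110110010101100
Gen 11 (rule 193): 0010010000000101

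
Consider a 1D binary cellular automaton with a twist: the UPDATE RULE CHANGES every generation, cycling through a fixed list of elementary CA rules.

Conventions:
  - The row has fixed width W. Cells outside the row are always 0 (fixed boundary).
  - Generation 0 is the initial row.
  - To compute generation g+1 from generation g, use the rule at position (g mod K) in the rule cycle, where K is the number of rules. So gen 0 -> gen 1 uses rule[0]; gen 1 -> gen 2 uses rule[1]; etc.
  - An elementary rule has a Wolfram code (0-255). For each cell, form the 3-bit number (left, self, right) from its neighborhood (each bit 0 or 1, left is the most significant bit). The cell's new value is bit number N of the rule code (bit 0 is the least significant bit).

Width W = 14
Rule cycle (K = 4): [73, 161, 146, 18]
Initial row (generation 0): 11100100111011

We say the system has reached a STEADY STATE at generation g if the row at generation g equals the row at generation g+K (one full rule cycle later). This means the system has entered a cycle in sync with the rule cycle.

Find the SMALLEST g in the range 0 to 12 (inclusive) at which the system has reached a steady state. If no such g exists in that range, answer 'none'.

Gen 0: 11100100111011
Gen 1 (rule 73): 10100000101011
Gen 2 (rule 161): 01001110010100
Gen 3 (rule 146): 10110101100010
Gen 4 (rule 18): 00000000010101
Gen 5 (rule 73): 11111111000000
Gen 6 (rule 161): 01111110011111
Gen 7 (rule 146): 10111101101110
Gen 8 (rule 18): 00000000000001
Gen 9 (rule 73): 11111111111100
Gen 10 (rule 161): 01111111111001
Gen 11 (rule 146): 10111111110110
Gen 12 (rule 18): 00000000000001
Gen 13 (rule 73): 11111111111100
Gen 14 (rule 161): 01111111111001
Gen 15 (rule 146): 10111111110110
Gen 16 (rule 18): 00000000000001

Answer: 8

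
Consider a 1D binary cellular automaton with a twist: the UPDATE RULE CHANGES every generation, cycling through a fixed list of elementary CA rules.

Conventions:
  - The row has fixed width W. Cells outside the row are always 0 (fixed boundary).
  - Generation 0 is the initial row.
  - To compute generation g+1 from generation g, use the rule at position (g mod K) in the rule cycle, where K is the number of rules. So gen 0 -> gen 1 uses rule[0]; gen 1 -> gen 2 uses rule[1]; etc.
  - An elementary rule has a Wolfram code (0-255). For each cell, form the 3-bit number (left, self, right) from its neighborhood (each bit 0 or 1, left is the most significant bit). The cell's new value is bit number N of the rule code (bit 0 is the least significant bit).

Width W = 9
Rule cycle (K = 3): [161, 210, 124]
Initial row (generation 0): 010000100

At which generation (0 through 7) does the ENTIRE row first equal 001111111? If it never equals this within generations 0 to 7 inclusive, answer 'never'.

Answer: 3

Derivation:
Gen 0: 010000100
Gen 1 (rule 161): 000110001
Gen 2 (rule 210): 001011010
Gen 3 (rule 124): 001111111
Gen 4 (rule 161): 100111110
Gen 5 (rule 210): 011011111
Gen 6 (rule 124): 011110001
Gen 7 (rule 161): 001100100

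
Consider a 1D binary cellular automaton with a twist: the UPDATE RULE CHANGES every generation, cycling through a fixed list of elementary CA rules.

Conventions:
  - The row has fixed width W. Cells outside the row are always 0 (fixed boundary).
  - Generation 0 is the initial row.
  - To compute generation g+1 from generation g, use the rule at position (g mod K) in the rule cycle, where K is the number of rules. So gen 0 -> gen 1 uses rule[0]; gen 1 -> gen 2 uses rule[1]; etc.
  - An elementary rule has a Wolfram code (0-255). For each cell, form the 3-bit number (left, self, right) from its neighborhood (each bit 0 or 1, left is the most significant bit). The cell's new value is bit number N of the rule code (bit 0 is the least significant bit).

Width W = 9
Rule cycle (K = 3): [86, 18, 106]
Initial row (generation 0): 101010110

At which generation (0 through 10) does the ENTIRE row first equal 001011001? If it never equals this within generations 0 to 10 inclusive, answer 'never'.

Answer: 5

Derivation:
Gen 0: 101010110
Gen 1 (rule 86): 101010011
Gen 2 (rule 18): 000001100
Gen 3 (rule 106): 000011100
Gen 4 (rule 86): 000100110
Gen 5 (rule 18): 001011001
Gen 6 (rule 106): 010111010
Gen 7 (rule 86): 110001011
Gen 8 (rule 18): 001010000
Gen 9 (rule 106): 010100000
Gen 10 (rule 86): 110110000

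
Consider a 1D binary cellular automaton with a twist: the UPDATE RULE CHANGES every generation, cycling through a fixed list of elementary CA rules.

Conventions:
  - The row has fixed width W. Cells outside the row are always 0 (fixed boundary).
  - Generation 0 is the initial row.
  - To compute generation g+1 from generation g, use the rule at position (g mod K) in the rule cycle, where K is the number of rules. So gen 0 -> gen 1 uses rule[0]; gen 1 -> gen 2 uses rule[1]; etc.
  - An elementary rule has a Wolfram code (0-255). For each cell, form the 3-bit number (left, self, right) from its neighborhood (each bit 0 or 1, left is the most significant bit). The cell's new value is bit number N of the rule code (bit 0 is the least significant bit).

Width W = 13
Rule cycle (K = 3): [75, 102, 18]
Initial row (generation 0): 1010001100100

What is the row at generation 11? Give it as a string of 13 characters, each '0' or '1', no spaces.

Gen 0: 1010001100100
Gen 1 (rule 75): 0000111101001
Gen 2 (rule 102): 0001000111011
Gen 3 (rule 18): 0010101000000
Gen 4 (rule 75): 1100000011111
Gen 5 (rule 102): 0100000100001
Gen 6 (rule 18): 1010001010010
Gen 7 (rule 75): 0000110000100
Gen 8 (rule 102): 0001010001100
Gen 9 (rule 18): 0010001010010
Gen 10 (rule 75): 1100110000100
Gen 11 (rule 102): 0101010001100

Answer: 0101010001100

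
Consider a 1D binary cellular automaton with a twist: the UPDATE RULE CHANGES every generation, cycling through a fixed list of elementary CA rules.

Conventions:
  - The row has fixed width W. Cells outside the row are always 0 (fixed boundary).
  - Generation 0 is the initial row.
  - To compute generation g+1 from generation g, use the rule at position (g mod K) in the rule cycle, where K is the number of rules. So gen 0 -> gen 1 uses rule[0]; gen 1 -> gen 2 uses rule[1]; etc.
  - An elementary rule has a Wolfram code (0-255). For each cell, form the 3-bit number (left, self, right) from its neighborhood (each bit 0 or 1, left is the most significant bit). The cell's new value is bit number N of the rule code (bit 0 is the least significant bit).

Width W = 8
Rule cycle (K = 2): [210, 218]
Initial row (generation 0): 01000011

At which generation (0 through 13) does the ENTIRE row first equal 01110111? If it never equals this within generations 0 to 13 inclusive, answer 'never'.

Gen 0: 01000011
Gen 1 (rule 210): 10100101
Gen 2 (rule 218): 00011000
Gen 3 (rule 210): 00101100
Gen 4 (rule 218): 01001110
Gen 5 (rule 210): 10110111
Gen 6 (rule 218): 00110111
Gen 7 (rule 210): 01010011
Gen 8 (rule 218): 10001111
Gen 9 (rule 210): 01010111
Gen 10 (rule 218): 10000111
Gen 11 (rule 210): 01001011
Gen 12 (rule 218): 10110011
Gen 13 (rule 210): 00011101

Answer: never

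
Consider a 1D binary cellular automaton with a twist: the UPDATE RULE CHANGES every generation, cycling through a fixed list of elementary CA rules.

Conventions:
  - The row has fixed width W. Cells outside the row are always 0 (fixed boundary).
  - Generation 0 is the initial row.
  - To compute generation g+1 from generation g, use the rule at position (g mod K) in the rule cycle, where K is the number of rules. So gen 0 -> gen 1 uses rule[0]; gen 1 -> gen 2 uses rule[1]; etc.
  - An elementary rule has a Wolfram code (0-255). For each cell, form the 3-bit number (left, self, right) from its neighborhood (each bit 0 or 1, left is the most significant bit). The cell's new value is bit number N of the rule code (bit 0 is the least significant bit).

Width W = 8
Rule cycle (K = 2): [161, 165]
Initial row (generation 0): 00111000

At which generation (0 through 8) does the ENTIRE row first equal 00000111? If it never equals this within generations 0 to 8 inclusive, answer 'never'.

Gen 0: 00111000
Gen 1 (rule 161): 10010011
Gen 2 (rule 165): 10010000
Gen 3 (rule 161): 00000111
Gen 4 (rule 165): 11110010
Gen 5 (rule 161): 01100000
Gen 6 (rule 165): 00001111
Gen 7 (rule 161): 11100110
Gen 8 (rule 165): 01000000

Answer: 3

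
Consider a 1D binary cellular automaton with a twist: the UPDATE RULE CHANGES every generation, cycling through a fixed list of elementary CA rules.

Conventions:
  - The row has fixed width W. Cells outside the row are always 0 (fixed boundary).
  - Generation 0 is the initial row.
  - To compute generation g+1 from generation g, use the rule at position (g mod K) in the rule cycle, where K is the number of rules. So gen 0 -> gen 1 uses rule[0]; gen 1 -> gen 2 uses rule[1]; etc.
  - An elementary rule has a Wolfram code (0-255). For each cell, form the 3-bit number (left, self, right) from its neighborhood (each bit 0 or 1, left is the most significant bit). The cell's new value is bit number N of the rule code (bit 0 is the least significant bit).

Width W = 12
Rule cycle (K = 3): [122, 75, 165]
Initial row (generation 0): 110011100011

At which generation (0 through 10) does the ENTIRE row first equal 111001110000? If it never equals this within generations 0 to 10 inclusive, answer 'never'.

Gen 0: 110011100011
Gen 1 (rule 122): 111110110111
Gen 2 (rule 75): 100010110101
Gen 3 (rule 165): 101011001111
Gen 4 (rule 122): 010111111001
Gen 5 (rule 75): 100100001010
Gen 6 (rule 165): 100101101110
Gen 7 (rule 122): 011011111011
Gen 8 (rule 75): 111010001011
Gen 9 (rule 165): 010110101100
Gen 10 (rule 122): 101111011110

Answer: never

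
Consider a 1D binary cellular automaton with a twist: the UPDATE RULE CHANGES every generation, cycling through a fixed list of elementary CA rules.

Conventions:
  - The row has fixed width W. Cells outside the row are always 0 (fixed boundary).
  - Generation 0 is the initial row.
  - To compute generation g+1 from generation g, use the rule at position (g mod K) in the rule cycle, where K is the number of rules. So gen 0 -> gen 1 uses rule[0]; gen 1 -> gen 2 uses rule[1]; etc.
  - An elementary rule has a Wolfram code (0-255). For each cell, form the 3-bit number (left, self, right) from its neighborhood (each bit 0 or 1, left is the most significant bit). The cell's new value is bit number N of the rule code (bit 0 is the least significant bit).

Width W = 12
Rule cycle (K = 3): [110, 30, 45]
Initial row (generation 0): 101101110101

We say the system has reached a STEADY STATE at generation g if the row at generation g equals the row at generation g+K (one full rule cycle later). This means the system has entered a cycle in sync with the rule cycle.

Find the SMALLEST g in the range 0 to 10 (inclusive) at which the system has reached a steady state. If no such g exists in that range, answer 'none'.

Gen 0: 101101110101
Gen 1 (rule 110): 111111011111
Gen 2 (rule 30): 100000010000
Gen 3 (rule 45): 101111010111
Gen 4 (rule 110): 111001111101
Gen 5 (rule 30): 100111000001
Gen 6 (rule 45): 100100011101
Gen 7 (rule 110): 101100110111
Gen 8 (rule 30): 101011100100
Gen 9 (rule 45): 111110000101
Gen 10 (rule 110): 100010001111
Gen 11 (rule 30): 110111011000
Gen 12 (rule 45): 101100110011
Gen 13 (rule 110): 111101110111

Answer: none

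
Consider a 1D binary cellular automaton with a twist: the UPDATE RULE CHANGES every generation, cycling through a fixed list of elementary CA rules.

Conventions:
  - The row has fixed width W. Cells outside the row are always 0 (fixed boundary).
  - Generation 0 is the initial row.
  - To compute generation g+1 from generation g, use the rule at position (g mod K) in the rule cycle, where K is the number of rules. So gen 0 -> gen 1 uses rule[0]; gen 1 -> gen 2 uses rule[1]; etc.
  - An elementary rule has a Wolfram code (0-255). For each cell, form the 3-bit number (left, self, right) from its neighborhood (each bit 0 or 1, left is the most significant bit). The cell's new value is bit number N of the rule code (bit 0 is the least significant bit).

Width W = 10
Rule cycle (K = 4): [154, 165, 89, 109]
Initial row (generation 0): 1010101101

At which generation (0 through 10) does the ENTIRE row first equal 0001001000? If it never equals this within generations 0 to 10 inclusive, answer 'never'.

Gen 0: 1010101101
Gen 1 (rule 154): 0000001000
Gen 2 (rule 165): 1111101011
Gen 3 (rule 89): 1000100011
Gen 4 (rule 109): 1010101011
Gen 5 (rule 154): 0000000010
Gen 6 (rule 165): 1111111010
Gen 7 (rule 89): 1000001001
Gen 8 (rule 109): 1011101001
Gen 9 (rule 154): 0011000110
Gen 10 (rule 165): 1000010000

Answer: never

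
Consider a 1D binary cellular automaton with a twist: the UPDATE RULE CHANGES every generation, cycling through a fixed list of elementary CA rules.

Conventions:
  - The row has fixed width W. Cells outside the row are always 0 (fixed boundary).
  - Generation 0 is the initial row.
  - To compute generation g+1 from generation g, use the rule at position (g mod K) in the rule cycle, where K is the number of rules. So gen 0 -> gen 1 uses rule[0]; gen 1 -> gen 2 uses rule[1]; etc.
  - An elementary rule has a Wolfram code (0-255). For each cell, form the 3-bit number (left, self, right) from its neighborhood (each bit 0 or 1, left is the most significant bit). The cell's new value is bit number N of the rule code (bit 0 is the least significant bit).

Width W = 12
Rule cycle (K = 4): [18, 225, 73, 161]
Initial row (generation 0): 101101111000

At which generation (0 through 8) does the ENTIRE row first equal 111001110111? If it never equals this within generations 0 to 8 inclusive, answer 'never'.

Gen 0: 101101111000
Gen 1 (rule 18): 000000000100
Gen 2 (rule 225): 111111110001
Gen 3 (rule 73): 100000010100
Gen 4 (rule 161): 001111001001
Gen 5 (rule 18): 010000110110
Gen 6 (rule 225): 000110011010
Gen 7 (rule 73): 110110011000
Gen 8 (rule 161): 001000000011

Answer: never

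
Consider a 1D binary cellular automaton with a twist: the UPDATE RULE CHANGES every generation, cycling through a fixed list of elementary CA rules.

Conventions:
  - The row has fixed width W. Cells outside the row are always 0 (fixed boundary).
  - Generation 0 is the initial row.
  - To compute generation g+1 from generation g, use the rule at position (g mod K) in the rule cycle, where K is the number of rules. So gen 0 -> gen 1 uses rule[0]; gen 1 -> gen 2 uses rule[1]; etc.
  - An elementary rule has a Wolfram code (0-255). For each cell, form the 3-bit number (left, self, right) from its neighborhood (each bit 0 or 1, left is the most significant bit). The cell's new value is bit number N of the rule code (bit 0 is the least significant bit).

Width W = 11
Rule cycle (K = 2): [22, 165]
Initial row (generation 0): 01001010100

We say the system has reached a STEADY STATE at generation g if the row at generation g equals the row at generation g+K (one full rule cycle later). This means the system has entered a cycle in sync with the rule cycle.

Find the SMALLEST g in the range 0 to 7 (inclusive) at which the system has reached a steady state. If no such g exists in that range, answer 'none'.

Answer: 7

Derivation:
Gen 0: 01001010100
Gen 1 (rule 22): 11111010110
Gen 2 (rule 165): 01110111000
Gen 3 (rule 22): 10000000100
Gen 4 (rule 165): 10111110101
Gen 5 (rule 22): 10000000101
Gen 6 (rule 165): 10111110111
Gen 7 (rule 22): 10000000000
Gen 8 (rule 165): 10111111111
Gen 9 (rule 22): 10000000000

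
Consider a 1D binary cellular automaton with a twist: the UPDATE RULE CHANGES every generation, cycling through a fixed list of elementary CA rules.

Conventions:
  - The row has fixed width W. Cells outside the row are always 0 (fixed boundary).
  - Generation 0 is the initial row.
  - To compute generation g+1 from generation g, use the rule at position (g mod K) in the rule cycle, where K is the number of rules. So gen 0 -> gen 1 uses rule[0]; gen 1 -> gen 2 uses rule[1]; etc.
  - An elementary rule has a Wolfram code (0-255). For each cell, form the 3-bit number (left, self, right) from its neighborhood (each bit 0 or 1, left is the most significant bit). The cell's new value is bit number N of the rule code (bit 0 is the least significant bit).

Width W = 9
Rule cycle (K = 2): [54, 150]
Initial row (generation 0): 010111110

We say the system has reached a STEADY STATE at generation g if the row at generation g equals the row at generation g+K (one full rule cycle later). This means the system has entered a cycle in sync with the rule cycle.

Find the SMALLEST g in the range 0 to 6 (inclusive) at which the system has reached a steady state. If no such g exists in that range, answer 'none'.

Gen 0: 010111110
Gen 1 (rule 54): 111000001
Gen 2 (rule 150): 010100011
Gen 3 (rule 54): 111110100
Gen 4 (rule 150): 011100110
Gen 5 (rule 54): 100011001
Gen 6 (rule 150): 110100111
Gen 7 (rule 54): 001111000
Gen 8 (rule 150): 010110100

Answer: none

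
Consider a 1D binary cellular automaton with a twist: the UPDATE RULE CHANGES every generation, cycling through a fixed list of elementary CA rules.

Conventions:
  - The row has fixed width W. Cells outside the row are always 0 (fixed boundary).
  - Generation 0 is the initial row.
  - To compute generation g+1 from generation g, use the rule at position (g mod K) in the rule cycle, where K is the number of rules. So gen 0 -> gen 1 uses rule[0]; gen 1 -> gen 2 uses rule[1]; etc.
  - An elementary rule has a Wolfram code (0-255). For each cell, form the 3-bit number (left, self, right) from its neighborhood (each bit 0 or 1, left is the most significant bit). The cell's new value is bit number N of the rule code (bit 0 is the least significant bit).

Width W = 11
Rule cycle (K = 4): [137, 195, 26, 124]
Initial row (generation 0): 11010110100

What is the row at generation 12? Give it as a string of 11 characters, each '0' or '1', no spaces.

Answer: 11111111011

Derivation:
Gen 0: 11010110100
Gen 1 (rule 137): 10000100001
Gen 2 (rule 195): 00111001110
Gen 3 (rule 26): 01100111001
Gen 4 (rule 124): 01110101101
Gen 5 (rule 137): 01100001000
Gen 6 (rule 195): 10101110011
Gen 7 (rule 26): 00001001110
Gen 8 (rule 124): 00001101011
Gen 9 (rule 137): 11101000010
Gen 10 (rule 195): 01100011100
Gen 11 (rule 26): 11010110010
Gen 12 (rule 124): 11111111011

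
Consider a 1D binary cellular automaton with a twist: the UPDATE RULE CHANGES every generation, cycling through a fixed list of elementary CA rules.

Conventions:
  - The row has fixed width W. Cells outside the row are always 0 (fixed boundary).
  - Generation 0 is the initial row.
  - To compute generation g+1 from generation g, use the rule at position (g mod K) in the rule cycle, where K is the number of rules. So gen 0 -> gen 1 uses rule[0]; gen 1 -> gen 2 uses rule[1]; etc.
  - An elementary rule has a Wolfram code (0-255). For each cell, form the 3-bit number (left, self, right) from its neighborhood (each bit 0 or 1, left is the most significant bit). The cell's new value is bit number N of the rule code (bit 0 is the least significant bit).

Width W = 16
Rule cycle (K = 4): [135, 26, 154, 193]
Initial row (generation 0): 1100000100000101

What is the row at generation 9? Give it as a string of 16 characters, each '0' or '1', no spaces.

Answer: 1111111111111100

Derivation:
Gen 0: 1100000100000101
Gen 1 (rule 135): 0001111101111101
Gen 2 (rule 26): 0011000001000000
Gen 3 (rule 154): 0110100010100000
Gen 4 (rule 193): 0010001000001111
Gen 5 (rule 135): 1110111011110110
Gen 6 (rule 26): 1000100010000101
Gen 7 (rule 154): 0101010101001000
Gen 8 (rule 193): 0000000000000011
Gen 9 (rule 135): 1111111111111100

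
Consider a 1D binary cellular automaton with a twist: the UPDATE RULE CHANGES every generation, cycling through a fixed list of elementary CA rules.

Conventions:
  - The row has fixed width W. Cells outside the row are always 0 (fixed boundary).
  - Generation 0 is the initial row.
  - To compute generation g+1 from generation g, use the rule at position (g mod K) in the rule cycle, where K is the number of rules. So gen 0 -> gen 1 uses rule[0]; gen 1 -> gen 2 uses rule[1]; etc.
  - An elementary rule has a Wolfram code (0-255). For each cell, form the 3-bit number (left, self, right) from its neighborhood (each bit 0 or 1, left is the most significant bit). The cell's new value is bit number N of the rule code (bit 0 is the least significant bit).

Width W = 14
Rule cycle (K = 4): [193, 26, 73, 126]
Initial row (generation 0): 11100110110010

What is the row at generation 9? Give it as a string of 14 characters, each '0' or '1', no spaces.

Gen 0: 11100110110010
Gen 1 (rule 193): 01100010010000
Gen 2 (rule 26): 11010101101000
Gen 3 (rule 73): 11000001100011
Gen 4 (rule 126): 11100011110111
Gen 5 (rule 193): 01101001110011
Gen 6 (rule 26): 11000111001110
Gen 7 (rule 73): 11010101001010
Gen 8 (rule 126): 11111111111111
Gen 9 (rule 193): 01111111111111

Answer: 01111111111111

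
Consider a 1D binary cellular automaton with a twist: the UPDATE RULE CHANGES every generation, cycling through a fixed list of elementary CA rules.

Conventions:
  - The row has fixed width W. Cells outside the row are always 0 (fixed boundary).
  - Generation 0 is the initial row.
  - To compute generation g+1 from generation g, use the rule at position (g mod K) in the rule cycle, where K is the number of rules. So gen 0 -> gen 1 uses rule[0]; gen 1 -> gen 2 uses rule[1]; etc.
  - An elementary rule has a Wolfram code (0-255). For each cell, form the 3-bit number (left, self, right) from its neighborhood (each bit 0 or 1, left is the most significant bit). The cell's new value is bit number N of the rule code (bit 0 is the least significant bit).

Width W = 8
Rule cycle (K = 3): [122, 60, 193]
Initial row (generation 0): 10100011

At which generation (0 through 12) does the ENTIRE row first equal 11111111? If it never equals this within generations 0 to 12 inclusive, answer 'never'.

Gen 0: 10100011
Gen 1 (rule 122): 01010111
Gen 2 (rule 60): 01111100
Gen 3 (rule 193): 00111101
Gen 4 (rule 122): 01100110
Gen 5 (rule 60): 01010101
Gen 6 (rule 193): 00000000
Gen 7 (rule 122): 00000000
Gen 8 (rule 60): 00000000
Gen 9 (rule 193): 11111111
Gen 10 (rule 122): 10000001
Gen 11 (rule 60): 11000001
Gen 12 (rule 193): 01011100

Answer: 9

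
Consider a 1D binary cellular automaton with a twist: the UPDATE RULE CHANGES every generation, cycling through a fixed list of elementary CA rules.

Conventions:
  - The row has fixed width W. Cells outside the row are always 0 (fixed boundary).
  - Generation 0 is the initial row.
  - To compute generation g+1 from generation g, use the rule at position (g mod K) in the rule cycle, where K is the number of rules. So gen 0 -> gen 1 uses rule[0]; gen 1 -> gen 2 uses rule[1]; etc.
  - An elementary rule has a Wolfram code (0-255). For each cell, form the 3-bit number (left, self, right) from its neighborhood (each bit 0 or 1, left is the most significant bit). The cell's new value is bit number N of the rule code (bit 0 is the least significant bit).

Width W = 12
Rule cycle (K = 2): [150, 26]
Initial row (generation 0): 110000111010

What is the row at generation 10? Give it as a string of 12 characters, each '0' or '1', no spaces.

Gen 0: 110000111010
Gen 1 (rule 150): 001001010011
Gen 2 (rule 26): 010110001110
Gen 3 (rule 150): 110001010101
Gen 4 (rule 26): 101010000000
Gen 5 (rule 150): 101011000000
Gen 6 (rule 26): 000010100000
Gen 7 (rule 150): 000110110000
Gen 8 (rule 26): 001100101000
Gen 9 (rule 150): 010011101100
Gen 10 (rule 26): 101110001010

Answer: 101110001010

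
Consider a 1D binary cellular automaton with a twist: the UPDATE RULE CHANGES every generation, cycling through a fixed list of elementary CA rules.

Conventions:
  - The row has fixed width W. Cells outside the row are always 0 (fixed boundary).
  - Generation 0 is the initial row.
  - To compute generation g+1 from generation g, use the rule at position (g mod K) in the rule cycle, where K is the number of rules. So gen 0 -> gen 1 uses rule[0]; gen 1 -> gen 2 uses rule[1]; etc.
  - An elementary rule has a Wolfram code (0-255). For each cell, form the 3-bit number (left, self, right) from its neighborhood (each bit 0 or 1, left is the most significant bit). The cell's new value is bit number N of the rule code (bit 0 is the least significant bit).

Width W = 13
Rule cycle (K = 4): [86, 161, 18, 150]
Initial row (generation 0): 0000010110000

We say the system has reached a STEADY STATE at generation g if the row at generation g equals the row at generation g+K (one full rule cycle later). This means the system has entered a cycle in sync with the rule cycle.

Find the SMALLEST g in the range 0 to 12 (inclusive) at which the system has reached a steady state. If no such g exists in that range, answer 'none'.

Answer: 7

Derivation:
Gen 0: 0000010110000
Gen 1 (rule 86): 0000110011000
Gen 2 (rule 161): 1110000000011
Gen 3 (rule 18): 0001000000100
Gen 4 (rule 150): 0011100001110
Gen 5 (rule 86): 0100110010011
Gen 6 (rule 161): 0000000000000
Gen 7 (rule 18): 0000000000000
Gen 8 (rule 150): 0000000000000
Gen 9 (rule 86): 0000000000000
Gen 10 (rule 161): 1111111111111
Gen 11 (rule 18): 0000000000000
Gen 12 (rule 150): 0000000000000
Gen 13 (rule 86): 0000000000000
Gen 14 (rule 161): 1111111111111
Gen 15 (rule 18): 0000000000000
Gen 16 (rule 150): 0000000000000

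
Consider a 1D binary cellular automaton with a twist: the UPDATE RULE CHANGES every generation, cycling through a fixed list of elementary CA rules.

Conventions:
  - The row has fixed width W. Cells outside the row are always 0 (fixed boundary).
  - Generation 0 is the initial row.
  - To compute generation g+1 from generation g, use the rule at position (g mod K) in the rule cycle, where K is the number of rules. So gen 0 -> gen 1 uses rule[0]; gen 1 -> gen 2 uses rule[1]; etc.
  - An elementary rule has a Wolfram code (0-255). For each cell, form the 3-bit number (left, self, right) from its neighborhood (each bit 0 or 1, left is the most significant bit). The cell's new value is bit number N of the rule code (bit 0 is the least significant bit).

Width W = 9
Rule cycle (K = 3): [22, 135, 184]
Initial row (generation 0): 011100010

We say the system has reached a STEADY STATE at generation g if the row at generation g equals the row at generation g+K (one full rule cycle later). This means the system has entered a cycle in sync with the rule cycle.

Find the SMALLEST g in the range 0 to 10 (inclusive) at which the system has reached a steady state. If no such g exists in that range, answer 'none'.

Gen 0: 011100010
Gen 1 (rule 22): 100010111
Gen 2 (rule 135): 101110010
Gen 3 (rule 184): 011101001
Gen 4 (rule 22): 100001111
Gen 5 (rule 135): 101110110
Gen 6 (rule 184): 011101101
Gen 7 (rule 22): 100000001
Gen 8 (rule 135): 101111111
Gen 9 (rule 184): 011111110
Gen 10 (rule 22): 100000001
Gen 11 (rule 135): 101111111
Gen 12 (rule 184): 011111110
Gen 13 (rule 22): 100000001

Answer: 7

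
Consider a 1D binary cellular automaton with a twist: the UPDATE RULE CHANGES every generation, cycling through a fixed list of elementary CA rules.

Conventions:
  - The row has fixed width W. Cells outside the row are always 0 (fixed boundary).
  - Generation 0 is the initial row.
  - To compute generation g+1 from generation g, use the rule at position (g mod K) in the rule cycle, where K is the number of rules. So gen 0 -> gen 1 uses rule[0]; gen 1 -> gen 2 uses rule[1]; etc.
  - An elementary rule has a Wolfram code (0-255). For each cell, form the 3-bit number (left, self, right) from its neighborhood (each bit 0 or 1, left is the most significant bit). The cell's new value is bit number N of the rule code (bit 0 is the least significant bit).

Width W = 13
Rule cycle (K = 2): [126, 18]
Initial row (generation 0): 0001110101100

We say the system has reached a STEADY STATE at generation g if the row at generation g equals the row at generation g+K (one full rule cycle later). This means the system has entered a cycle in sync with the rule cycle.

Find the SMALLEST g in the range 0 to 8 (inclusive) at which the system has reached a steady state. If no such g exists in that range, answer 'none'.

Gen 0: 0001110101100
Gen 1 (rule 126): 0011011111110
Gen 2 (rule 18): 0100000000001
Gen 3 (rule 126): 1110000000011
Gen 4 (rule 18): 0001000000100
Gen 5 (rule 126): 0011100001110
Gen 6 (rule 18): 0100010010001
Gen 7 (rule 126): 1110111111011
Gen 8 (rule 18): 0000000000000
Gen 9 (rule 126): 0000000000000
Gen 10 (rule 18): 0000000000000

Answer: 8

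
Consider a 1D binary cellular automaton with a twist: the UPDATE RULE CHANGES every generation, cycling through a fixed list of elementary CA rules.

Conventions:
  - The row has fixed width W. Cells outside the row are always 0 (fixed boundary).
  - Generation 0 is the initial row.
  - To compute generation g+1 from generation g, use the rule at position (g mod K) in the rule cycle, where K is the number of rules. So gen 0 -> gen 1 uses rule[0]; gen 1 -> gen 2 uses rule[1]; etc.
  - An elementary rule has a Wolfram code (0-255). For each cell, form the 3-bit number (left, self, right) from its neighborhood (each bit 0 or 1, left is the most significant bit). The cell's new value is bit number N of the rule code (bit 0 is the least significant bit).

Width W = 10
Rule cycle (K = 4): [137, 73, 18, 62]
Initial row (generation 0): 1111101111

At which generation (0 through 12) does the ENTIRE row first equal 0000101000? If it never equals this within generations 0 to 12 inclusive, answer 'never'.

Gen 0: 1111101111
Gen 1 (rule 137): 1111001110
Gen 2 (rule 73): 1001001010
Gen 3 (rule 18): 0110110001
Gen 4 (rule 62): 1101101011
Gen 5 (rule 137): 1001000010
Gen 6 (rule 73): 0000011000
Gen 7 (rule 18): 0000100100
Gen 8 (rule 62): 0001111110
Gen 9 (rule 137): 1101111100
Gen 10 (rule 73): 1101000101
Gen 11 (rule 18): 0000101000
Gen 12 (rule 62): 0001111100

Answer: 11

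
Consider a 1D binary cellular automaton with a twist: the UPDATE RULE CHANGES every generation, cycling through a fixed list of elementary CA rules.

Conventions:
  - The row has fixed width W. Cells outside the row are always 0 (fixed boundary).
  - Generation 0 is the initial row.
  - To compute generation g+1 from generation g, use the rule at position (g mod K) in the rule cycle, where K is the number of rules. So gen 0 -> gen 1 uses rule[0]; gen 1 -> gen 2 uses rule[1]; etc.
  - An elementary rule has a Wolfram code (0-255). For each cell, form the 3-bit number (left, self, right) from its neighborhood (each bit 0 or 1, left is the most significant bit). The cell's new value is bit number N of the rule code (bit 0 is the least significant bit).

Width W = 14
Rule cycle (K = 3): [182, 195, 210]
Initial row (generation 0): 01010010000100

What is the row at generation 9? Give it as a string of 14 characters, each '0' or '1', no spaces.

Answer: 10001000101001

Derivation:
Gen 0: 01010010000100
Gen 1 (rule 182): 11111111001110
Gen 2 (rule 195): 01111111010110
Gen 3 (rule 210): 10111111000011
Gen 4 (rule 182): 11011110100100
Gen 5 (rule 195): 01001110001001
Gen 6 (rule 210): 10110111010110
Gen 7 (rule 182): 11001010111001
Gen 8 (rule 195): 01010000011010
Gen 9 (rule 210): 10001000101001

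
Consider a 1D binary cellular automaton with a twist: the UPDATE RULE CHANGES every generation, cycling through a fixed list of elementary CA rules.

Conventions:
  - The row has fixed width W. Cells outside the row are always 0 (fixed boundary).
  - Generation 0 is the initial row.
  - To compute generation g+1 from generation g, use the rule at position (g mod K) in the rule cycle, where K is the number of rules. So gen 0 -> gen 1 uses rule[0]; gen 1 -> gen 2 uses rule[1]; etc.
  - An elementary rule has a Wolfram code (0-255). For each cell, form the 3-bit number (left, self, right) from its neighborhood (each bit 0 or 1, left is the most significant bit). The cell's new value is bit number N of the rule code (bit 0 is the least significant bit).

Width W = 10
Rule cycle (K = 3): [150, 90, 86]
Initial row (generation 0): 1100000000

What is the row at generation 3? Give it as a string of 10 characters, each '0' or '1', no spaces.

Gen 0: 1100000000
Gen 1 (rule 150): 0010000000
Gen 2 (rule 90): 0101000000
Gen 3 (rule 86): 1101100000

Answer: 1101100000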